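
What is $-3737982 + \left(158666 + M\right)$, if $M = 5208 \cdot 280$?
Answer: $-2121076$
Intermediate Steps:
$M = 1458240$
$-3737982 + \left(158666 + M\right) = -3737982 + \left(158666 + 1458240\right) = -3737982 + 1616906 = -2121076$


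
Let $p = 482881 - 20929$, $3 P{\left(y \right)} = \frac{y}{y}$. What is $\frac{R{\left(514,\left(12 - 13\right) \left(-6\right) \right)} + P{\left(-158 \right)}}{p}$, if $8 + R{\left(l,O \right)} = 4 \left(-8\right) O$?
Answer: $- \frac{599}{1385856} \approx -0.00043222$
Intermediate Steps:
$R{\left(l,O \right)} = -8 - 32 O$ ($R{\left(l,O \right)} = -8 + 4 \left(-8\right) O = -8 - 32 O$)
$P{\left(y \right)} = \frac{1}{3}$ ($P{\left(y \right)} = \frac{y \frac{1}{y}}{3} = \frac{1}{3} \cdot 1 = \frac{1}{3}$)
$p = 461952$ ($p = 482881 - 20929 = 461952$)
$\frac{R{\left(514,\left(12 - 13\right) \left(-6\right) \right)} + P{\left(-158 \right)}}{p} = \frac{\left(-8 - 32 \left(12 - 13\right) \left(-6\right)\right) + \frac{1}{3}}{461952} = \left(\left(-8 - 32 \left(\left(-1\right) \left(-6\right)\right)\right) + \frac{1}{3}\right) \frac{1}{461952} = \left(\left(-8 - 192\right) + \frac{1}{3}\right) \frac{1}{461952} = \left(-200 + \frac{1}{3}\right) \frac{1}{461952} = \left(- \frac{599}{3}\right) \frac{1}{461952} = - \frac{599}{1385856}$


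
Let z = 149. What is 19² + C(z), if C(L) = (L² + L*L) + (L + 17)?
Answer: 44929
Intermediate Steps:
C(L) = 17 + L + 2*L² (C(L) = (L² + L²) + (17 + L) = 2*L² + (17 + L) = 17 + L + 2*L²)
19² + C(z) = 19² + (17 + 149 + 2*149²) = 361 + (17 + 149 + 2*22201) = 361 + (17 + 149 + 44402) = 361 + 44568 = 44929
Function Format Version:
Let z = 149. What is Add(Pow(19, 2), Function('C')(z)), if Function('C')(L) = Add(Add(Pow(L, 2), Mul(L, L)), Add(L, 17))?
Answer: 44929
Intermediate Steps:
Function('C')(L) = Add(17, L, Mul(2, Pow(L, 2))) (Function('C')(L) = Add(Add(Pow(L, 2), Pow(L, 2)), Add(17, L)) = Add(Mul(2, Pow(L, 2)), Add(17, L)) = Add(17, L, Mul(2, Pow(L, 2))))
Add(Pow(19, 2), Function('C')(z)) = Add(Pow(19, 2), Add(17, 149, Mul(2, Pow(149, 2)))) = Add(361, Add(17, 149, Mul(2, 22201))) = Add(361, Add(17, 149, 44402)) = Add(361, 44568) = 44929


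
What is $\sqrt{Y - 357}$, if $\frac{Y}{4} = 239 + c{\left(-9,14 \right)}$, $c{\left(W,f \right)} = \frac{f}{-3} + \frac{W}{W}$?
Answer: $\frac{\sqrt{5259}}{3} \approx 24.173$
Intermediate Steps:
$c{\left(W,f \right)} = 1 - \frac{f}{3}$ ($c{\left(W,f \right)} = f \left(- \frac{1}{3}\right) + 1 = - \frac{f}{3} + 1 = 1 - \frac{f}{3}$)
$Y = \frac{2824}{3}$ ($Y = 4 \left(239 + \left(1 - \frac{14}{3}\right)\right) = 4 \left(239 - \frac{11}{3}\right) = 4 \cdot \frac{706}{3} = \frac{2824}{3} \approx 941.33$)
$\sqrt{Y - 357} = \sqrt{\frac{2824}{3} - 357} = \sqrt{\frac{1753}{3}} = \frac{\sqrt{5259}}{3}$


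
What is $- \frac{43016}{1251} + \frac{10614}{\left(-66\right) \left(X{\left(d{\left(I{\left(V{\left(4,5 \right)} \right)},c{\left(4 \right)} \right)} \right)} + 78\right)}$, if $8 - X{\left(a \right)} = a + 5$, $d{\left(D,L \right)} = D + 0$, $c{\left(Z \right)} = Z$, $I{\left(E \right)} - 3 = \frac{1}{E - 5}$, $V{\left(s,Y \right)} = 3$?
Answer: $- \frac{78714670}{2160477} \approx -36.434$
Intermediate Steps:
$I{\left(E \right)} = 3 + \frac{1}{-5 + E}$ ($I{\left(E \right)} = 3 + \frac{1}{E - 5} = 3 + \frac{1}{-5 + E}$)
$d{\left(D,L \right)} = D$
$X{\left(a \right)} = 3 - a$ ($X{\left(a \right)} = 8 - \left(a + 5\right) = 8 - \left(5 + a\right) = 3 - a$)
$- \frac{43016}{1251} + \frac{10614}{\left(-66\right) \left(X{\left(d{\left(I{\left(V{\left(4,5 \right)} \right)},c{\left(4 \right)} \right)} \right)} + 78\right)} = - \frac{43016}{1251} + \frac{10614}{\left(-66\right) \left(\left(3 - \frac{-14 + 3 \cdot 3}{-5 + 3}\right) + 78\right)} = \left(-43016\right) \frac{1}{1251} + \frac{10614}{\left(-66\right) \left(\left(3 - \frac{-14 + 9}{-2}\right) + 78\right)} = - \frac{43016}{1251} + \frac{10614}{\left(-66\right) \left(\left(3 - \left(- \frac{1}{2}\right) \left(-5\right)\right) + 78\right)} = - \frac{43016}{1251} + \frac{10614}{\left(-66\right) \left(\left(3 - \frac{5}{2}\right) + 78\right)} = - \frac{43016}{1251} + \frac{10614}{\left(-66\right) \left(\frac{1}{2} + 78\right)} = - \frac{43016}{1251} + \frac{10614}{\left(-66\right) \frac{157}{2}} = - \frac{43016}{1251} + \frac{10614}{-5181} = - \frac{43016}{1251} + 10614 \left(- \frac{1}{5181}\right) = - \frac{43016}{1251} - \frac{3538}{1727} = - \frac{78714670}{2160477}$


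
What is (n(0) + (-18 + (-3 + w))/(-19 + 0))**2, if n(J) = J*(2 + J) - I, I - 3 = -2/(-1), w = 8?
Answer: 6724/361 ≈ 18.626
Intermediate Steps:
I = 5 (I = 3 - 2/(-1) = 3 - 2*(-1) = 3 + 2 = 5)
n(J) = -5 + J*(2 + J) (n(J) = J*(2 + J) - 1*5 = J*(2 + J) - 5 = -5 + J*(2 + J))
(n(0) + (-18 + (-3 + w))/(-19 + 0))**2 = ((-5 + 0**2 + 2*0) + (-18 + (-3 + 8))/(-19 + 0))**2 = ((-5 + 0 + 0) + (-18 + 5)/(-19))**2 = (-5 - 13*(-1/19))**2 = (-5 + 13/19)**2 = (-82/19)**2 = 6724/361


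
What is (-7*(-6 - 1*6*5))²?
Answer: 63504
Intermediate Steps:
(-7*(-6 - 1*6*5))² = (-7*(-6 - 6*5))² = (-7*(-6 - 30))² = (-7*(-36))² = 252² = 63504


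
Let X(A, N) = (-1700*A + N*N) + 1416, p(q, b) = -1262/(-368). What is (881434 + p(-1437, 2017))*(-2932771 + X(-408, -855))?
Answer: -5312352871685/4 ≈ -1.3281e+12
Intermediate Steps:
p(q, b) = 631/184 (p(q, b) = -1262*(-1/368) = 631/184)
X(A, N) = 1416 + N² - 1700*A (X(A, N) = (-1700*A + N²) + 1416 = (N² - 1700*A) + 1416 = 1416 + N² - 1700*A)
(881434 + p(-1437, 2017))*(-2932771 + X(-408, -855)) = (881434 + 631/184)*(-2932771 + (1416 + (-855)² - 1700*(-408))) = 162184487*(-2932771 + (1416 + 731025 + 693600))/184 = 162184487*(-2932771 + 1426041)/184 = (162184487/184)*(-1506730) = -5312352871685/4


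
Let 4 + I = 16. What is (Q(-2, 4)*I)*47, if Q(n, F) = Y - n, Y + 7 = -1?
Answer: -3384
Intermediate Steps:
Y = -8 (Y = -7 - 1 = -8)
Q(n, F) = -8 - n
I = 12 (I = -4 + 16 = 12)
(Q(-2, 4)*I)*47 = ((-8 - 1*(-2))*12)*47 = ((-8 + 2)*12)*47 = -6*12*47 = -72*47 = -3384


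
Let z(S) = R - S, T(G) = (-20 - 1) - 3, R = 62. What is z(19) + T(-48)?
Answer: 19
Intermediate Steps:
T(G) = -24 (T(G) = -21 - 3 = -24)
z(S) = 62 - S
z(19) + T(-48) = (62 - 1*19) - 24 = (62 - 19) - 24 = 43 - 24 = 19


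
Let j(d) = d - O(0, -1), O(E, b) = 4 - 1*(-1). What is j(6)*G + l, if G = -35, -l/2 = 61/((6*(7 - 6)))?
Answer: -166/3 ≈ -55.333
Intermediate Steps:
O(E, b) = 5 (O(E, b) = 4 + 1 = 5)
l = -61/3 (l = -122/(6*(7 - 6)) = -122/(6*1) = -122/6 = -2*61/6 = -61/3 ≈ -20.333)
j(d) = -5 + d (j(d) = d - 1*5 = d - 5 = -5 + d)
j(6)*G + l = (-5 + 6)*(-35) - 61/3 = 1*(-35) - 61/3 = -35 - 61/3 = -166/3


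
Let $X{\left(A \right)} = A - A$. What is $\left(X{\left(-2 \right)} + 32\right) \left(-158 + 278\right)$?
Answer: $3840$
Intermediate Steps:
$X{\left(A \right)} = 0$
$\left(X{\left(-2 \right)} + 32\right) \left(-158 + 278\right) = \left(0 + 32\right) \left(-158 + 278\right) = 32 \cdot 120 = 3840$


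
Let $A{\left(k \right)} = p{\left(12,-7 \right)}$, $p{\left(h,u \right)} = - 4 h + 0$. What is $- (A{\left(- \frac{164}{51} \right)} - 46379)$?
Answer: $46427$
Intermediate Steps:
$p{\left(h,u \right)} = - 4 h$
$A{\left(k \right)} = -48$ ($A{\left(k \right)} = \left(-4\right) 12 = -48$)
$- (A{\left(- \frac{164}{51} \right)} - 46379) = - (-48 - 46379) = \left(-1\right) \left(-46427\right) = 46427$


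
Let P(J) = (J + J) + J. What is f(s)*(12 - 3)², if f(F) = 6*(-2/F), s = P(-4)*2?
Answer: 81/2 ≈ 40.500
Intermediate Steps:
P(J) = 3*J (P(J) = 2*J + J = 3*J)
s = -24 (s = (3*(-4))*2 = -12*2 = -24)
f(F) = -12/F
f(s)*(12 - 3)² = (-12/(-24))*(12 - 3)² = -12*(-1/24)*9² = (½)*81 = 81/2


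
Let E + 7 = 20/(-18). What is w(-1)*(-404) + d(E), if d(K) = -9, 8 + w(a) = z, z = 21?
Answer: -5261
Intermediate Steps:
E = -73/9 (E = -7 + 20/(-18) = -7 + 20*(-1/18) = -7 - 10/9 = -73/9 ≈ -8.1111)
w(a) = 13 (w(a) = -8 + 21 = 13)
w(-1)*(-404) + d(E) = 13*(-404) - 9 = -5252 - 9 = -5261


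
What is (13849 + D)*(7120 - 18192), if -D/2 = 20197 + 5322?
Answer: 411756608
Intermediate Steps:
D = -51038 (D = -2*(20197 + 5322) = -2*25519 = -51038)
(13849 + D)*(7120 - 18192) = (13849 - 51038)*(7120 - 18192) = -37189*(-11072) = 411756608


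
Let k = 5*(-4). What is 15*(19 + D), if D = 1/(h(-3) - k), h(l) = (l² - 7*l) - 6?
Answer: 12555/44 ≈ 285.34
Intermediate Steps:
k = -20
h(l) = -6 + l² - 7*l
D = 1/44 (D = 1/((-6 + (-3)² - 7*(-3)) - 1*(-20)) = 1/((-6 + 9 + 21) + 20) = 1/(24 + 20) = 1/44 ≈ 0.022727)
15*(19 + D) = 15*(19 + 1/44) = 15*(837/44) = 12555/44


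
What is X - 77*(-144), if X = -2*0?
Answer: 11088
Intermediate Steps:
X = 0
X - 77*(-144) = 0 - 77*(-144) = 0 + 11088 = 11088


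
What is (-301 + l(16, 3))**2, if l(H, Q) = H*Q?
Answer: 64009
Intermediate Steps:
(-301 + l(16, 3))**2 = (-301 + 16*3)**2 = (-301 + 48)**2 = (-253)**2 = 64009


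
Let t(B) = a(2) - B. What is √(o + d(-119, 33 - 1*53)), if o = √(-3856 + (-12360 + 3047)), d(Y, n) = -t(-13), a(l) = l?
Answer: √(-15 + I*√13169) ≈ 7.0969 + 8.0849*I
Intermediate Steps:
t(B) = 2 - B
d(Y, n) = -15 (d(Y, n) = -(2 - 1*(-13)) = -(2 + 13) = -1*15 = -15)
o = I*√13169 (o = √(-3856 - 9313) = √(-13169) = I*√13169 ≈ 114.76*I)
√(o + d(-119, 33 - 1*53)) = √(I*√13169 - 15) = √(-15 + I*√13169)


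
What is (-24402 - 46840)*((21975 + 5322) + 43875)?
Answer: -5070435624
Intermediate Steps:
(-24402 - 46840)*((21975 + 5322) + 43875) = -71242*(27297 + 43875) = -71242*71172 = -5070435624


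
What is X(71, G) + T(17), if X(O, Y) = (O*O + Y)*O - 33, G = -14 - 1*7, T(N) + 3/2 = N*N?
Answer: 713349/2 ≈ 3.5667e+5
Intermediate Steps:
T(N) = -3/2 + N**2 (T(N) = -3/2 + N*N = -3/2 + N**2)
G = -21 (G = -14 - 7 = -21)
X(O, Y) = -33 + O*(Y + O**2) (X(O, Y) = (O**2 + Y)*O - 33 = (Y + O**2)*O - 33 = O*(Y + O**2) - 33 = -33 + O*(Y + O**2))
X(71, G) + T(17) = (-33 + 71**3 + 71*(-21)) + (-3/2 + 17**2) = (-33 + 357911 - 1491) + (-3/2 + 289) = 356387 + 575/2 = 713349/2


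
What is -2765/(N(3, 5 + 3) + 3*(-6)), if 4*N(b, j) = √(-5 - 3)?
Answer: 99540/649 + 2765*I*√2/649 ≈ 153.37 + 6.0251*I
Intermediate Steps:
N(b, j) = I*√2/2 (N(b, j) = √(-5 - 3)/4 = √(-8)/4 = (2*I*√2)/4 = I*√2/2)
-2765/(N(3, 5 + 3) + 3*(-6)) = -2765/(I*√2/2 + 3*(-6)) = -2765/(I*√2/2 - 18) = -2765/(-18 + I*√2/2)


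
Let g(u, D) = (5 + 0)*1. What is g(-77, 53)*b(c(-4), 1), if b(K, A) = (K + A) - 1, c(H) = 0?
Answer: 0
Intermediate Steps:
g(u, D) = 5 (g(u, D) = 5*1 = 5)
b(K, A) = -1 + A + K (b(K, A) = (A + K) - 1 = -1 + A + K)
g(-77, 53)*b(c(-4), 1) = 5*(-1 + 1 + 0) = 5*0 = 0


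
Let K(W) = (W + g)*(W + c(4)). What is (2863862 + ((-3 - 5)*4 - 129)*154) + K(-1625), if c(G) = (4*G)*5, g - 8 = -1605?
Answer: 7817058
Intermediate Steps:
g = -1597 (g = 8 - 1605 = -1597)
c(G) = 20*G
K(W) = (-1597 + W)*(80 + W) (K(W) = (W - 1597)*(W + 20*4) = (-1597 + W)*(W + 80) = (-1597 + W)*(80 + W))
(2863862 + ((-3 - 5)*4 - 129)*154) + K(-1625) = (2863862 + ((-3 - 5)*4 - 129)*154) + (-127760 + (-1625)² - 1517*(-1625)) = (2863862 + (-8*4 - 129)*154) + (-127760 + 2640625 + 2465125) = (2863862 + (-32 - 129)*154) + 4977990 = (2863862 - 161*154) + 4977990 = (2863862 - 24794) + 4977990 = 2839068 + 4977990 = 7817058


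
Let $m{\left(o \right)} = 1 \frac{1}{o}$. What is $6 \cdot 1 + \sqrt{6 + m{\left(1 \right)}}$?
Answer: $6 + \sqrt{7} \approx 8.6458$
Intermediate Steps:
$m{\left(o \right)} = \frac{1}{o}$
$6 \cdot 1 + \sqrt{6 + m{\left(1 \right)}} = 6 \cdot 1 + \sqrt{6 + 1^{-1}} = 6 + \sqrt{6 + 1} = 6 + \sqrt{7}$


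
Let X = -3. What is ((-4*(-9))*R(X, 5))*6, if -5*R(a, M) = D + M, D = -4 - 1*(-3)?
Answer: -864/5 ≈ -172.80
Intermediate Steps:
D = -1 (D = -4 + 3 = -1)
R(a, M) = 1/5 - M/5 (R(a, M) = -(-1 + M)/5 = 1/5 - M/5)
((-4*(-9))*R(X, 5))*6 = ((-4*(-9))*(1/5 - 1/5*5))*6 = (36*(1/5 - 1))*6 = (36*(-4/5))*6 = -144/5*6 = -864/5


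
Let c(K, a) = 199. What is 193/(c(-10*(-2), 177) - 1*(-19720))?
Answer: 193/19919 ≈ 0.0096892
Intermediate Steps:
193/(c(-10*(-2), 177) - 1*(-19720)) = 193/(199 - 1*(-19720)) = 193/(199 + 19720) = 193/19919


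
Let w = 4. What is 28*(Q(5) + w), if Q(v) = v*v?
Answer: 812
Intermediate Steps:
Q(v) = v²
28*(Q(5) + w) = 28*(5² + 4) = 28*(25 + 4) = 28*29 = 812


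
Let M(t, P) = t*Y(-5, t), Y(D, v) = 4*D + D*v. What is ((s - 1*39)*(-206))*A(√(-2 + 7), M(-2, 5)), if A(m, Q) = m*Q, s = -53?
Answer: 379040*√5 ≈ 8.4756e+5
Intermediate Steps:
M(t, P) = t*(-20 - 5*t) (M(t, P) = t*(-5*(4 + t)) = t*(-20 - 5*t))
A(m, Q) = Q*m
((s - 1*39)*(-206))*A(√(-2 + 7), M(-2, 5)) = ((-53 - 1*39)*(-206))*((5*(-2)*(-4 - 1*(-2)))*√(-2 + 7)) = ((-53 - 39)*(-206))*((5*(-2)*(-4 + 2))*√5) = (-92*(-206))*((5*(-2)*(-2))*√5) = 18952*(20*√5) = 379040*√5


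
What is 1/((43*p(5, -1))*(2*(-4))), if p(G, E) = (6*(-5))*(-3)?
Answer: -1/30960 ≈ -3.2300e-5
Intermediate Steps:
p(G, E) = 90 (p(G, E) = -30*(-3) = 90)
1/((43*p(5, -1))*(2*(-4))) = 1/((43*90)*(2*(-4))) = 1/(3870*(-8)) = 1/(-30960) = -1/30960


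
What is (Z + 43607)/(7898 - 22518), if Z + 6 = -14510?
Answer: -29091/14620 ≈ -1.9898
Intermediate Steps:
Z = -14516 (Z = -6 - 14510 = -14516)
(Z + 43607)/(7898 - 22518) = (-14516 + 43607)/(7898 - 22518) = 29091/(-14620) = 29091*(-1/14620) = -29091/14620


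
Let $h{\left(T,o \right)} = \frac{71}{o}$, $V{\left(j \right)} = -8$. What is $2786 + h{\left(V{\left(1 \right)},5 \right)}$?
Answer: $\frac{14001}{5} \approx 2800.2$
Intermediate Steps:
$2786 + h{\left(V{\left(1 \right)},5 \right)} = 2786 + \frac{71}{5} = \frac{14001}{5}$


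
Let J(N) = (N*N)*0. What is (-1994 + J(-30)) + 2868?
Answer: 874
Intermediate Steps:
J(N) = 0 (J(N) = N²*0 = 0)
(-1994 + J(-30)) + 2868 = (-1994 + 0) + 2868 = -1994 + 2868 = 874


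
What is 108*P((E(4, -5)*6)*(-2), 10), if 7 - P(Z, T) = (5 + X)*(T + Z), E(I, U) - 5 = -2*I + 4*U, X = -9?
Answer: 124308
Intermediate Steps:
E(I, U) = 5 - 2*I + 4*U (E(I, U) = 5 + (-2*I + 4*U) = 5 - 2*I + 4*U)
P(Z, T) = 7 + 4*T + 4*Z (P(Z, T) = 7 - (5 - 9)*(T + Z) = 7 - (-4)*(T + Z) = 7 - (-4*T - 4*Z) = 7 + (4*T + 4*Z) = 7 + 4*T + 4*Z)
108*P((E(4, -5)*6)*(-2), 10) = 108*(7 + 4*10 + 4*(((5 - 2*4 + 4*(-5))*6)*(-2))) = 108*(7 + 40 + 4*(((5 - 8 - 20)*6)*(-2))) = 108*(7 + 40 + 4*(-23*6*(-2))) = 108*(7 + 40 + 4*(-138*(-2))) = 108*(7 + 40 + 4*276) = 108*(7 + 40 + 1104) = 108*1151 = 124308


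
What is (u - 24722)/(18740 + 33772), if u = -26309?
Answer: -51031/52512 ≈ -0.97180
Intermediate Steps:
(u - 24722)/(18740 + 33772) = (-26309 - 24722)/(18740 + 33772) = -51031/52512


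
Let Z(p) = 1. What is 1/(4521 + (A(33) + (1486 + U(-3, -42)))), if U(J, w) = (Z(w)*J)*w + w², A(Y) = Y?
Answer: 1/7930 ≈ 0.00012610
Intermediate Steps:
U(J, w) = w² + J*w (U(J, w) = (1*J)*w + w² = J*w + w² = w² + J*w)
1/(4521 + (A(33) + (1486 + U(-3, -42)))) = 1/(4521 + (33 + (1486 - 42*(-3 - 42)))) = 1/(4521 + (33 + (1486 - 42*(-45)))) = 1/(4521 + (33 + (1486 + 1890))) = 1/(4521 + (33 + 3376)) = 1/(4521 + 3409) = 1/7930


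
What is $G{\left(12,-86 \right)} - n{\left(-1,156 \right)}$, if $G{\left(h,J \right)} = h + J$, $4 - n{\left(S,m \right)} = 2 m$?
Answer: $234$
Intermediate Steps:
$n{\left(S,m \right)} = 4 - 2 m$
$G{\left(h,J \right)} = J + h$
$G{\left(12,-86 \right)} - n{\left(-1,156 \right)} = \left(-86 + 12\right) - \left(4 - 312\right) = -74 - \left(4 - 312\right) = -74 - -308 = -74 + 308 = 234$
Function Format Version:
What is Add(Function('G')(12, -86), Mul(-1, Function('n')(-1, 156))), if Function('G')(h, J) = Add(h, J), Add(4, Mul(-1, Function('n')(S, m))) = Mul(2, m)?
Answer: 234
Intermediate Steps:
Function('n')(S, m) = Add(4, Mul(-2, m)) (Function('n')(S, m) = Add(4, Mul(-1, Mul(2, m))) = Add(4, Mul(-2, m)))
Function('G')(h, J) = Add(J, h)
Add(Function('G')(12, -86), Mul(-1, Function('n')(-1, 156))) = Add(Add(-86, 12), Mul(-1, Add(4, Mul(-2, 156)))) = Add(-74, Mul(-1, Add(4, -312))) = Add(-74, Mul(-1, -308)) = Add(-74, 308) = 234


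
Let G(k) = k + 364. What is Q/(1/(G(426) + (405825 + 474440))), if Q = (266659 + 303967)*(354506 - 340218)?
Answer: 7183333298463840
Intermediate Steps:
G(k) = 364 + k
Q = 8153104288 (Q = 570626*14288 = 8153104288)
Q/(1/(G(426) + (405825 + 474440))) = 8153104288/(1/((364 + 426) + (405825 + 474440))) = 8153104288/(1/(790 + 880265)) = 8153104288/(1/881055) = 8153104288*881055 = 7183333298463840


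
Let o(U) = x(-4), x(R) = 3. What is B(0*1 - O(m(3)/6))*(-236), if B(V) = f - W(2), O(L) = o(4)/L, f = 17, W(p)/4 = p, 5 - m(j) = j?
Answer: -2124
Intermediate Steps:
m(j) = 5 - j
o(U) = 3
W(p) = 4*p
O(L) = 3/L
B(V) = 9 (B(V) = 17 - 4*2 = 17 - 1*8 = 17 - 8 = 9)
B(0*1 - O(m(3)/6))*(-236) = 9*(-236) = -2124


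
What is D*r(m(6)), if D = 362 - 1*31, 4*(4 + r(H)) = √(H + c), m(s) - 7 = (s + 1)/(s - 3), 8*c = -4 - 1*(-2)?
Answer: -1324 + 331*√327/24 ≈ -1074.6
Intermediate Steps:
c = -¼ (c = (-4 - 1*(-2))/8 = (-4 + 2)/8 = (⅛)*(-2) = -¼ ≈ -0.25000)
m(s) = 7 + (1 + s)/(-3 + s) (m(s) = 7 + (s + 1)/(s - 3) = 7 + (1 + s)/(-3 + s))
r(H) = -4 + √(-¼ + H)/4 (r(H) = -4 + √(H - ¼)/4 = -4 + √(-¼ + H)/4)
D = 331 (D = 362 - 31 = 331)
D*r(m(6)) = 331*(-4 + √(-1 + 4*(4*(-5 + 2*6)/(-3 + 6)))/8) = 331*(-4 + √(-1 + 4*(4*(-5 + 12)/3))/8) = 331*(-4 + √(-1 + 4*(4*(⅓)*7))/8) = 331*(-4 + √(-1 + 4*(28/3))/8) = 331*(-4 + √(-1 + 112/3)/8) = 331*(-4 + √(109/3)/8) = 331*(-4 + (√327/3)/8) = 331*(-4 + √327/24) = -1324 + 331*√327/24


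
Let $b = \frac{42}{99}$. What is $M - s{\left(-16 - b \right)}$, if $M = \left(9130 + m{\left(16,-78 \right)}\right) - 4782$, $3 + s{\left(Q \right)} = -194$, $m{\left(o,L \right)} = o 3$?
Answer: $4593$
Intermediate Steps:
$b = \frac{14}{33}$ ($b = 42 \cdot \frac{1}{99} = \frac{14}{33} \approx 0.42424$)
$m{\left(o,L \right)} = 3 o$
$s{\left(Q \right)} = -197$ ($s{\left(Q \right)} = -3 - 194 = -197$)
$M = 4396$ ($M = \left(9130 + 3 \cdot 16\right) - 4782 = \left(9130 + 48\right) - 4782 = 9178 - 4782 = 4396$)
$M - s{\left(-16 - b \right)} = 4396 - -197 = 4396 + 197 = 4593$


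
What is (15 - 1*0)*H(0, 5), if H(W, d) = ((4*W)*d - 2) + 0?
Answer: -30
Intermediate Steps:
H(W, d) = -2 + 4*W*d (H(W, d) = (4*W*d - 2) + 0 = (-2 + 4*W*d) + 0 = -2 + 4*W*d)
(15 - 1*0)*H(0, 5) = (15 - 1*0)*(-2 + 4*0*5) = (15 + 0)*(-2 + 0) = 15*(-2) = -30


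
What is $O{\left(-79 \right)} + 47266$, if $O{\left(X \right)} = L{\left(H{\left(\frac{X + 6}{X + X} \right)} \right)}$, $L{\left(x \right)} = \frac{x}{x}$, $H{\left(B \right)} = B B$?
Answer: $47267$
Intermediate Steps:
$H{\left(B \right)} = B^{2}$
$L{\left(x \right)} = 1$
$O{\left(X \right)} = 1$
$O{\left(-79 \right)} + 47266 = 1 + 47266 = 47267$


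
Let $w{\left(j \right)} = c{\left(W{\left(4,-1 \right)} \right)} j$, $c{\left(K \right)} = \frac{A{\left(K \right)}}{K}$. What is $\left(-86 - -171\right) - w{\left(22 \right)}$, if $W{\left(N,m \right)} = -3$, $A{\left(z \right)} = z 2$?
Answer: $41$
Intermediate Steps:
$A{\left(z \right)} = 2 z$
$c{\left(K \right)} = 2$ ($c{\left(K \right)} = \frac{2 K}{K} = 2$)
$w{\left(j \right)} = 2 j$
$\left(-86 - -171\right) - w{\left(22 \right)} = \left(-86 - -171\right) - 2 \cdot 22 = \left(-86 + 171\right) - 44 = 85 - 44 = 41$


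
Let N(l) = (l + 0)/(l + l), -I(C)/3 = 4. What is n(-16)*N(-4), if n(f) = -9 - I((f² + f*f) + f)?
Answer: 3/2 ≈ 1.5000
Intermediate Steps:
I(C) = -12 (I(C) = -3*4 = -12)
n(f) = 3 (n(f) = -9 - 1*(-12) = -9 + 12 = 3)
N(l) = ½ (N(l) = l/((2*l)) = l*(1/(2*l)) = ½)
n(-16)*N(-4) = 3*(½) = 3/2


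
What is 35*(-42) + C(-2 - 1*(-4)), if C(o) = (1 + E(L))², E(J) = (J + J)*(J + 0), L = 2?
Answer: -1389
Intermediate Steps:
E(J) = 2*J² (E(J) = (2*J)*J = 2*J²)
C(o) = 81 (C(o) = (1 + 2*2²)² = (1 + 2*4)² = (1 + 8)² = 9² = 81)
35*(-42) + C(-2 - 1*(-4)) = 35*(-42) + 81 = -1470 + 81 = -1389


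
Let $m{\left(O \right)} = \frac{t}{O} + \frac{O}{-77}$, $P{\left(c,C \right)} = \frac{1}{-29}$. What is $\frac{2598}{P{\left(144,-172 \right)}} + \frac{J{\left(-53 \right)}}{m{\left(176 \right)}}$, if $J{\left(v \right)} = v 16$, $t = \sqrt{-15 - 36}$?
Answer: $- \frac{594697513834}{7932355} + \frac{7313152 i \sqrt{51}}{7932355} \approx -74971.0 + 6.584 i$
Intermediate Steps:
$t = i \sqrt{51}$ ($t = \sqrt{-51} = i \sqrt{51} \approx 7.1414 i$)
$P{\left(c,C \right)} = - \frac{1}{29}$
$J{\left(v \right)} = 16 v$
$m{\left(O \right)} = - \frac{O}{77} + \frac{i \sqrt{51}}{O}$ ($m{\left(O \right)} = \frac{i \sqrt{51}}{O} + \frac{O}{-77} = \frac{i \sqrt{51}}{O} + O \left(- \frac{1}{77}\right) = \frac{i \sqrt{51}}{O} - \frac{O}{77} = - \frac{O}{77} + \frac{i \sqrt{51}}{O}$)
$\frac{2598}{P{\left(144,-172 \right)}} + \frac{J{\left(-53 \right)}}{m{\left(176 \right)}} = \frac{2598}{- \frac{1}{29}} + \frac{16 \left(-53\right)}{\left(- \frac{1}{77}\right) 176 + \frac{i \sqrt{51}}{176}} = 2598 \left(-29\right) - \frac{848}{- \frac{16}{7} + i \sqrt{51} \cdot \frac{1}{176}} = -75342 - \frac{848}{- \frac{16}{7} + \frac{i \sqrt{51}}{176}}$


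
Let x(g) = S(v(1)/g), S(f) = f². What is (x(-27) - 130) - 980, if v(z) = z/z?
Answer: -809189/729 ≈ -1110.0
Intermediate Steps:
v(z) = 1
x(g) = g⁻² (x(g) = (1/g)² = g⁻²)
(x(-27) - 130) - 980 = ((-27)⁻² - 130) - 980 = (1/729 - 130) - 980 = -94769/729 - 980 = -809189/729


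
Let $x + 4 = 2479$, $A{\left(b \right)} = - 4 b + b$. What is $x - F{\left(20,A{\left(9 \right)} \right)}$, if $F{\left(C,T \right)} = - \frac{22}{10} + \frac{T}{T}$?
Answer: $\frac{12381}{5} \approx 2476.2$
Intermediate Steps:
$A{\left(b \right)} = - 3 b$
$x = 2475$ ($x = -4 + 2479 = 2475$)
$F{\left(C,T \right)} = - \frac{6}{5}$ ($F{\left(C,T \right)} = \left(-22\right) \frac{1}{10} + 1 = - \frac{11}{5} + 1 = - \frac{6}{5}$)
$x - F{\left(20,A{\left(9 \right)} \right)} = 2475 - - \frac{6}{5} = 2475 + \frac{6}{5} = \frac{12381}{5}$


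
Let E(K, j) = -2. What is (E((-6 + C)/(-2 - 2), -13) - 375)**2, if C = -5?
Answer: 142129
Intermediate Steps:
(E((-6 + C)/(-2 - 2), -13) - 375)**2 = (-2 - 375)**2 = (-377)**2 = 142129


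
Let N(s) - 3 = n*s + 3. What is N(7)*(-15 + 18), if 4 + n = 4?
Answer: 18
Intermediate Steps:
n = 0 (n = -4 + 4 = 0)
N(s) = 6 (N(s) = 3 + (0*s + 3) = 3 + (0 + 3) = 3 + 3 = 6)
N(7)*(-15 + 18) = 6*(-15 + 18) = 6*3 = 18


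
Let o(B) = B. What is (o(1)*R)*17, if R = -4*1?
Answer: -68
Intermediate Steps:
R = -4
(o(1)*R)*17 = (1*(-4))*17 = -4*17 = -68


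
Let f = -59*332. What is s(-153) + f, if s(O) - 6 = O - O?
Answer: -19582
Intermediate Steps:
s(O) = 6 (s(O) = 6 + (O - O) = 6 + 0 = 6)
f = -19588
s(-153) + f = 6 - 19588 = -19582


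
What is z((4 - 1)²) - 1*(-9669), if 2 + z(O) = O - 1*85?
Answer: 9591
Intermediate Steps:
z(O) = -87 + O (z(O) = -2 + (O - 1*85) = -2 + (O - 85) = -2 + (-85 + O) = -87 + O)
z((4 - 1)²) - 1*(-9669) = (-87 + (4 - 1)²) - 1*(-9669) = (-87 + 3²) + 9669 = (-87 + 9) + 9669 = -78 + 9669 = 9591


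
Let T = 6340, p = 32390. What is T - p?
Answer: -26050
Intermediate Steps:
T - p = 6340 - 1*32390 = 6340 - 32390 = -26050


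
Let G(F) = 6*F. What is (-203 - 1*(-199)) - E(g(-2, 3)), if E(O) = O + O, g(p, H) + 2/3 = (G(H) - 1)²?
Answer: -1742/3 ≈ -580.67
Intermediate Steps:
g(p, H) = -⅔ + (-1 + 6*H)² (g(p, H) = -⅔ + (6*H - 1)² = -⅔ + (-1 + 6*H)²)
E(O) = 2*O
(-203 - 1*(-199)) - E(g(-2, 3)) = (-203 - 1*(-199)) - 2*(-⅔ + (-1 + 6*3)²) = (-203 + 199) - 2*(-⅔ + (-1 + 18)²) = -4 - 2*(-⅔ + 17²) = -4 - 2*(-⅔ + 289) = -4 - 2*865/3 = -4 - 1*1730/3 = -4 - 1730/3 = -1742/3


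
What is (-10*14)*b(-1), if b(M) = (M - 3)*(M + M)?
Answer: -1120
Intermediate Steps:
b(M) = 2*M*(-3 + M) (b(M) = (-3 + M)*(2*M) = 2*M*(-3 + M))
(-10*14)*b(-1) = (-10*14)*(2*(-1)*(-3 - 1)) = -280*(-1)*(-4) = -140*8 = -1120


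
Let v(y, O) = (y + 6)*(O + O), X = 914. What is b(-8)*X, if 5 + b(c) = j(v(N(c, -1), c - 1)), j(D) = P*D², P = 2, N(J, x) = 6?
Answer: 85282598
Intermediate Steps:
v(y, O) = 2*O*(6 + y) (v(y, O) = (6 + y)*(2*O) = 2*O*(6 + y))
j(D) = 2*D²
b(c) = -5 + 2*(-24 + 24*c)² (b(c) = -5 + 2*(2*(c - 1)*(6 + 6))² = -5 + 2*(2*(-1 + c)*12)² = -5 + 2*(-24 + 24*c)²)
b(-8)*X = (-5 + 1152*(-1 - 8)²)*914 = (-5 + 1152*(-9)²)*914 = (-5 + 1152*81)*914 = (-5 + 93312)*914 = 93307*914 = 85282598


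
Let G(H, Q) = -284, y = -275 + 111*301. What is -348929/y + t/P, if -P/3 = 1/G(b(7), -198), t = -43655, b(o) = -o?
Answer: -410821837507/99408 ≈ -4.1327e+6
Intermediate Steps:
y = 33136 (y = -275 + 33411 = 33136)
P = 3/284 (P = -3/(-284) = -3*(-1/284) = 3/284 ≈ 0.010563)
-348929/y + t/P = -348929/33136 - 43655/3/284 = -348929*1/33136 - 43655*284/3 = -348929/33136 - 12398020/3 = -410821837507/99408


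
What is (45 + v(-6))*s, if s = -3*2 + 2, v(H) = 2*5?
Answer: -220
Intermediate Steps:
v(H) = 10
s = -4 (s = -6 + 2 = -4)
(45 + v(-6))*s = (45 + 10)*(-4) = 55*(-4) = -220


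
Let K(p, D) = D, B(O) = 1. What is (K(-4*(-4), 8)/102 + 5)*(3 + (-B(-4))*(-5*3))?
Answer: 1554/17 ≈ 91.412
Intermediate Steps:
(K(-4*(-4), 8)/102 + 5)*(3 + (-B(-4))*(-5*3)) = (8/102 + 5)*(3 + (-1*1)*(-5*3)) = (8*(1/102) + 5)*(3 - 1*(-15)) = (4/51 + 5)*(3 + 15) = (259/51)*18 = 1554/17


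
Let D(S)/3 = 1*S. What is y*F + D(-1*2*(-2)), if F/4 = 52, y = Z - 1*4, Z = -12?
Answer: -3316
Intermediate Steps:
D(S) = 3*S (D(S) = 3*(1*S) = 3*S)
y = -16 (y = -12 - 1*4 = -12 - 4 = -16)
F = 208 (F = 4*52 = 208)
y*F + D(-1*2*(-2)) = -16*208 + 3*(-1*2*(-2)) = -3328 + 3*(-2*(-2)) = -3328 + 3*4 = -3328 + 12 = -3316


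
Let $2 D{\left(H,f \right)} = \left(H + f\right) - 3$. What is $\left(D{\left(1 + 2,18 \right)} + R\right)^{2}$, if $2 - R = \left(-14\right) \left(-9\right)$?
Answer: $13225$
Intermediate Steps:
$D{\left(H,f \right)} = - \frac{3}{2} + \frac{H}{2} + \frac{f}{2}$ ($D{\left(H,f \right)} = \frac{\left(H + f\right) - 3}{2} = \frac{-3 + H + f}{2} = - \frac{3}{2} + \frac{H}{2} + \frac{f}{2}$)
$R = -124$ ($R = 2 - \left(-14\right) \left(-9\right) = 2 - 126 = -124$)
$\left(D{\left(1 + 2,18 \right)} + R\right)^{2} = \left(\left(- \frac{3}{2} + \frac{1 + 2}{2} + \frac{1}{2} \cdot 18\right) - 124\right)^{2} = \left(\left(- \frac{3}{2} + \frac{1}{2} \cdot 3 + 9\right) - 124\right)^{2} = \left(\left(- \frac{3}{2} + \frac{3}{2} + 9\right) - 124\right)^{2} = \left(9 - 124\right)^{2} = \left(-115\right)^{2} = 13225$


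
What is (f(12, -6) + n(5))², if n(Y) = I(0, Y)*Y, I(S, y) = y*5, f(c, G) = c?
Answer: 18769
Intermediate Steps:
I(S, y) = 5*y
n(Y) = 5*Y² (n(Y) = (5*Y)*Y = 5*Y²)
(f(12, -6) + n(5))² = (12 + 5*5²)² = (12 + 5*25)² = (12 + 125)² = 137² = 18769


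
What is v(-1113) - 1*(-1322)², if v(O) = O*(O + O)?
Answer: 729854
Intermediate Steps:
v(O) = 2*O² (v(O) = O*(2*O) = 2*O²)
v(-1113) - 1*(-1322)² = 2*(-1113)² - 1*(-1322)² = 2*1238769 - 1*1747684 = 2477538 - 1747684 = 729854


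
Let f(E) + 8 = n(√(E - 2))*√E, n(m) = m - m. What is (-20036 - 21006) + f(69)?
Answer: -41050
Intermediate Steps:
n(m) = 0
f(E) = -8 (f(E) = -8 + 0*√E = -8 + 0 = -8)
(-20036 - 21006) + f(69) = (-20036 - 21006) - 8 = -41042 - 8 = -41050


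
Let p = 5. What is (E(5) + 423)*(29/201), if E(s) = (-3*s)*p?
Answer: 3364/67 ≈ 50.209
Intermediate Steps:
E(s) = -15*s (E(s) = -3*s*5 = -15*s)
(E(5) + 423)*(29/201) = (-15*5 + 423)*(29/201) = (-75 + 423)*(29*(1/201)) = 348*(29/201) = 3364/67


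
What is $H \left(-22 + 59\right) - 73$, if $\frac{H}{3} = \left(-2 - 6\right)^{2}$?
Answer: $7031$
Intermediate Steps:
$H = 192$ ($H = 3 \left(-2 - 6\right)^{2} = 3 \left(-8\right)^{2} = 3 \cdot 64 = 192$)
$H \left(-22 + 59\right) - 73 = 192 \left(-22 + 59\right) - 73 = 192 \cdot 37 - 73 = 7104 - 73 = 7031$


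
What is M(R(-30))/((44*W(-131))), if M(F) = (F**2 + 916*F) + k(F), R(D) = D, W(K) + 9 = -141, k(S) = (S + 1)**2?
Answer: 25739/6600 ≈ 3.8998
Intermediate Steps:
k(S) = (1 + S)**2
W(K) = -150 (W(K) = -9 - 141 = -150)
M(F) = F**2 + (1 + F)**2 + 916*F (M(F) = (F**2 + 916*F) + (1 + F)**2 = F**2 + (1 + F)**2 + 916*F)
M(R(-30))/((44*W(-131))) = (1 + 2*(-30)**2 + 918*(-30))/((44*(-150))) = (1 + 2*900 - 27540)/(-6600) = (1 + 1800 - 27540)*(-1/6600) = -25739*(-1/6600) = 25739/6600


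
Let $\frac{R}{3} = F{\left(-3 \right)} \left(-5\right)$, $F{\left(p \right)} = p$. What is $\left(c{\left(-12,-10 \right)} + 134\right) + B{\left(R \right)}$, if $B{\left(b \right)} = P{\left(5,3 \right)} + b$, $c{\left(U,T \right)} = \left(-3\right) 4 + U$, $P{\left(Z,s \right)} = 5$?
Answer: $160$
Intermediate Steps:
$c{\left(U,T \right)} = -12 + U$
$R = 45$ ($R = 3 \left(\left(-3\right) \left(-5\right)\right) = 3 \cdot 15 = 45$)
$B{\left(b \right)} = 5 + b$
$\left(c{\left(-12,-10 \right)} + 134\right) + B{\left(R \right)} = \left(\left(-12 - 12\right) + 134\right) + \left(5 + 45\right) = \left(-24 + 134\right) + 50 = 110 + 50 = 160$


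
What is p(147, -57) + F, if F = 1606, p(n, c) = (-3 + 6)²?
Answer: 1615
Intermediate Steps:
p(n, c) = 9 (p(n, c) = 3² = 9)
p(147, -57) + F = 9 + 1606 = 1615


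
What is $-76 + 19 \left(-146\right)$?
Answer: $-2850$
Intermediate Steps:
$-76 + 19 \left(-146\right) = -76 - 2774 = -2850$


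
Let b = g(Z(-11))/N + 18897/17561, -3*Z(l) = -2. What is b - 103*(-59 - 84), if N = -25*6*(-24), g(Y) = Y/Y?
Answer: 931229535161/63219600 ≈ 14730.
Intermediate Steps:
Z(l) = 2/3 (Z(l) = -1/3*(-2) = 2/3)
g(Y) = 1
N = 3600 (N = -150*(-24) = 3600)
b = 68046761/63219600 (b = 1/3600 + 18897/17561 = 68046761/63219600 ≈ 1.0764)
b - 103*(-59 - 84) = 68046761/63219600 - 103*(-59 - 84) = 68046761/63219600 - 103*(-143) = 68046761/63219600 + 14729 = 931229535161/63219600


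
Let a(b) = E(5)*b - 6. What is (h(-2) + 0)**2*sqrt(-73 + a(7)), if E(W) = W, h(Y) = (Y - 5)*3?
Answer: 882*I*sqrt(11) ≈ 2925.3*I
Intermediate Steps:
h(Y) = -15 + 3*Y (h(Y) = (-5 + Y)*3 = -15 + 3*Y)
a(b) = -6 + 5*b (a(b) = 5*b - 6 = -6 + 5*b)
(h(-2) + 0)**2*sqrt(-73 + a(7)) = ((-15 + 3*(-2)) + 0)**2*sqrt(-73 + (-6 + 5*7)) = ((-15 - 6) + 0)**2*sqrt(-73 + (-6 + 35)) = (-21 + 0)**2*sqrt(-73 + 29) = (-21)**2*sqrt(-44) = 441*(2*I*sqrt(11)) = 882*I*sqrt(11)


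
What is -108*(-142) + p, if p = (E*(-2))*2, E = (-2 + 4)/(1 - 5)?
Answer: 15338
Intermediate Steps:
E = -1/2 (E = 2/(-4) = 2*(-1/4) = -1/2 ≈ -0.50000)
p = 2 (p = -1/2*(-2)*2 = 1*2 = 2)
-108*(-142) + p = -108*(-142) + 2 = 15336 + 2 = 15338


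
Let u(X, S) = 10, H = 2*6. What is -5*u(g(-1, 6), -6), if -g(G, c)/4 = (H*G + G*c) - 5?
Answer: -50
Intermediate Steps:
H = 12
g(G, c) = 20 - 48*G - 4*G*c (g(G, c) = -4*((12*G + G*c) - 5) = -4*(-5 + 12*G + G*c) = 20 - 48*G - 4*G*c)
-5*u(g(-1, 6), -6) = -5*10 = -50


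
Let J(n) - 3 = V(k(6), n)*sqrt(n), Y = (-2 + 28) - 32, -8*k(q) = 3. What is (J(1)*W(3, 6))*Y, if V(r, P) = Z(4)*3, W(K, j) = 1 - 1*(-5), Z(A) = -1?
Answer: 0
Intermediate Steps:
k(q) = -3/8 (k(q) = -1/8*3 = -3/8)
W(K, j) = 6 (W(K, j) = 1 + 5 = 6)
Y = -6 (Y = 26 - 32 = -6)
V(r, P) = -3 (V(r, P) = -1*3 = -3)
J(n) = 3 - 3*sqrt(n)
(J(1)*W(3, 6))*Y = ((3 - 3*sqrt(1))*6)*(-6) = ((3 - 3*1)*6)*(-6) = ((3 - 3)*6)*(-6) = (0*6)*(-6) = 0*(-6) = 0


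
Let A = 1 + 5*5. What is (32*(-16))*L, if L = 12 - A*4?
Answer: 47104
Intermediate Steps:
A = 26 (A = 1 + 25 = 26)
L = -92 (L = 12 - 26*4 = 12 - 1*104 = 12 - 104 = -92)
(32*(-16))*L = (32*(-16))*(-92) = -512*(-92) = 47104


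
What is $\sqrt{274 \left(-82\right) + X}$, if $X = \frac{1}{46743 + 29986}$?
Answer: $\frac{i \sqrt{1723947171}}{277} \approx 149.89 i$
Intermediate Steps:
$X = \frac{1}{76729} \approx 1.3033 \cdot 10^{-5}$
$\sqrt{274 \left(-82\right) + X} = \sqrt{274 \left(-82\right) + \frac{1}{76729}} = \sqrt{-22468 + \frac{1}{76729}} = \sqrt{- \frac{1723947171}{76729}} = \frac{i \sqrt{1723947171}}{277}$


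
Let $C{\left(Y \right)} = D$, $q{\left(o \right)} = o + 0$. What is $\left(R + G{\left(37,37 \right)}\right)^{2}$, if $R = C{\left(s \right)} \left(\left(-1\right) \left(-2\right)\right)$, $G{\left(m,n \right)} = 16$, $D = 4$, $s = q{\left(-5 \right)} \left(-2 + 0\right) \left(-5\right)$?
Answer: $576$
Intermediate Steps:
$q{\left(o \right)} = o$
$s = -50$ ($s = - 5 \left(-2 + 0\right) \left(-5\right) = - 5 \left(\left(-2\right) \left(-5\right)\right) = \left(-5\right) 10 = -50$)
$C{\left(Y \right)} = 4$
$R = 8$ ($R = 4 \left(\left(-1\right) \left(-2\right)\right) = 4 \cdot 2 = 8$)
$\left(R + G{\left(37,37 \right)}\right)^{2} = \left(8 + 16\right)^{2} = 24^{2} = 576$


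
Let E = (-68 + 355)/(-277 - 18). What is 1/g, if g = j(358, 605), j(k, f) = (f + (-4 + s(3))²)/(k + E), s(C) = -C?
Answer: 105323/192930 ≈ 0.54591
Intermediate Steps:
E = -287/295 (E = 287/(-295) = 287*(-1/295) = -287/295 ≈ -0.97288)
j(k, f) = (49 + f)/(-287/295 + k) (j(k, f) = (f + (-4 - 1*3)²)/(k - 287/295) = (f + (-4 - 3)²)/(-287/295 + k) = (f + (-7)²)/(-287/295 + k) = (f + 49)/(-287/295 + k) = (49 + f)/(-287/295 + k))
g = 192930/105323 (g = 295*(49 + 605)/(-287 + 295*358) = 295*654/(-287 + 105610) = 295*654/105323 = 295*(1/105323)*654 = 192930/105323 ≈ 1.8318)
1/g = 1/(192930/105323) = 105323/192930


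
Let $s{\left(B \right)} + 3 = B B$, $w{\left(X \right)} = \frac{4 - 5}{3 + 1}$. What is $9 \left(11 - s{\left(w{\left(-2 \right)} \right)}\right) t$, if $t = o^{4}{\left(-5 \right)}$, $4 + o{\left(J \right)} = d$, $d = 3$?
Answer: $\frac{2007}{16} \approx 125.44$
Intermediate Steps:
$w{\left(X \right)} = - \frac{1}{4}$
$s{\left(B \right)} = -3 + B^{2}$ ($s{\left(B \right)} = -3 + B B = -3 + B^{2}$)
$o{\left(J \right)} = -1$ ($o{\left(J \right)} = -4 + 3 = -1$)
$t = 1$ ($t = \left(-1\right)^{4} = 1$)
$9 \left(11 - s{\left(w{\left(-2 \right)} \right)}\right) t = 9 \left(11 - \left(-3 + \left(- \frac{1}{4}\right)^{2}\right)\right) 1 = 9 \left(11 - \left(-3 + \frac{1}{16}\right)\right) 1 = 9 \left(11 - - \frac{47}{16}\right) 1 = 9 \left(11 + \frac{47}{16}\right) 1 = 9 \cdot \frac{223}{16} \cdot 1 = \frac{2007}{16} \cdot 1 = \frac{2007}{16}$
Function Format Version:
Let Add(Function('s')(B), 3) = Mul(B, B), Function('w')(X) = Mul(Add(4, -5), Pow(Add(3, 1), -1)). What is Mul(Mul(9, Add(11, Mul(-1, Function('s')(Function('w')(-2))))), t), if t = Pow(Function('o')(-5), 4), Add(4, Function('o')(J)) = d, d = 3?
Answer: Rational(2007, 16) ≈ 125.44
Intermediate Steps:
Function('w')(X) = Rational(-1, 4) (Function('w')(X) = Mul(-1, Pow(4, -1)) = Mul(-1, Rational(1, 4)) = Rational(-1, 4))
Function('s')(B) = Add(-3, Pow(B, 2)) (Function('s')(B) = Add(-3, Mul(B, B)) = Add(-3, Pow(B, 2)))
Function('o')(J) = -1 (Function('o')(J) = Add(-4, 3) = -1)
t = 1 (t = Pow(-1, 4) = 1)
Mul(Mul(9, Add(11, Mul(-1, Function('s')(Function('w')(-2))))), t) = Mul(Mul(9, Add(11, Mul(-1, Add(-3, Pow(Rational(-1, 4), 2))))), 1) = Mul(Mul(9, Add(11, Mul(-1, Add(-3, Rational(1, 16))))), 1) = Mul(Mul(9, Add(11, Mul(-1, Rational(-47, 16)))), 1) = Mul(Mul(9, Add(11, Rational(47, 16))), 1) = Mul(Mul(9, Rational(223, 16)), 1) = Mul(Rational(2007, 16), 1) = Rational(2007, 16)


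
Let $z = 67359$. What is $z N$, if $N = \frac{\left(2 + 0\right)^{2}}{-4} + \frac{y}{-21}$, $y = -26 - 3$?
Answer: $\frac{179624}{7} \approx 25661.0$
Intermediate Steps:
$y = -29$
$N = \frac{8}{21}$ ($N = \frac{\left(2 + 0\right)^{2}}{-4} - \frac{29}{-21} = 2^{2} \left(- \frac{1}{4}\right) - - \frac{29}{21} = 4 \left(- \frac{1}{4}\right) + \frac{29}{21} = -1 + \frac{29}{21} = \frac{8}{21} \approx 0.38095$)
$z N = 67359 \cdot \frac{8}{21} = \frac{179624}{7}$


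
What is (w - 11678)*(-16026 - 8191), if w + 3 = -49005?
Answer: 1469632862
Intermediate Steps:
w = -49008 (w = -3 - 49005 = -49008)
(w - 11678)*(-16026 - 8191) = (-49008 - 11678)*(-16026 - 8191) = -60686*(-24217) = 1469632862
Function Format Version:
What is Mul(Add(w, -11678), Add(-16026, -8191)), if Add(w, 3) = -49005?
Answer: 1469632862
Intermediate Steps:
w = -49008 (w = Add(-3, -49005) = -49008)
Mul(Add(w, -11678), Add(-16026, -8191)) = Mul(Add(-49008, -11678), Add(-16026, -8191)) = Mul(-60686, -24217) = 1469632862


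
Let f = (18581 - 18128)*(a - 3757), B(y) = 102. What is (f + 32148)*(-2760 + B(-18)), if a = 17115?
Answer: -16169469876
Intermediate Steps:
f = 6051174 (f = (18581 - 18128)*(17115 - 3757) = 453*13358 = 6051174)
(f + 32148)*(-2760 + B(-18)) = (6051174 + 32148)*(-2760 + 102) = 6083322*(-2658) = -16169469876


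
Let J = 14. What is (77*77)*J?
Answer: 83006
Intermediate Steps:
(77*77)*J = (77*77)*14 = 5929*14 = 83006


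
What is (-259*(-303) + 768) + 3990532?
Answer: 4069777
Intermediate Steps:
(-259*(-303) + 768) + 3990532 = (78477 + 768) + 3990532 = 79245 + 3990532 = 4069777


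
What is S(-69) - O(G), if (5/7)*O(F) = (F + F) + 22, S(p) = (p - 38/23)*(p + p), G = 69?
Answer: 9526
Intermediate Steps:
S(p) = 2*p*(-38/23 + p) (S(p) = (p - 38*1/23)*(2*p) = (p - 38/23)*(2*p) = (-38/23 + p)*(2*p) = 2*p*(-38/23 + p))
O(F) = 154/5 + 14*F/5 (O(F) = 7*((F + F) + 22)/5 = 7*(2*F + 22)/5 = 7*(22 + 2*F)/5 = 154/5 + 14*F/5)
S(-69) - O(G) = (2/23)*(-69)*(-38 + 23*(-69)) - (154/5 + (14/5)*69) = (2/23)*(-69)*(-38 - 1587) - (154/5 + 966/5) = (2/23)*(-69)*(-1625) - 1*224 = 9750 - 224 = 9526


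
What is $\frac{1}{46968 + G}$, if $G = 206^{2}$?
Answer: $\frac{1}{89404} \approx 1.1185 \cdot 10^{-5}$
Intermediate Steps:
$G = 42436$
$\frac{1}{46968 + G} = \frac{1}{46968 + 42436} = \frac{1}{89404}$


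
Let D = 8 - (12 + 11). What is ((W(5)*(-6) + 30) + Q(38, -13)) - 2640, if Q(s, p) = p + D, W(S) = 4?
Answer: -2662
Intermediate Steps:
D = -15 (D = 8 - 1*23 = 8 - 23 = -15)
Q(s, p) = -15 + p (Q(s, p) = p - 15 = -15 + p)
((W(5)*(-6) + 30) + Q(38, -13)) - 2640 = ((4*(-6) + 30) + (-15 - 13)) - 2640 = ((-24 + 30) - 28) - 2640 = (6 - 28) - 2640 = -22 - 2640 = -2662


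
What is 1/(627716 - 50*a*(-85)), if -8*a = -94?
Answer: 2/1355307 ≈ 1.4757e-6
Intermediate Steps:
a = 47/4 (a = -1/8*(-94) = 47/4 ≈ 11.750)
1/(627716 - 50*a*(-85)) = 1/(627716 - 50*47/4*(-85)) = 1/(627716 - 1175/2*(-85)) = 1/(627716 + 99875/2) = 1/(1355307/2) = 2/1355307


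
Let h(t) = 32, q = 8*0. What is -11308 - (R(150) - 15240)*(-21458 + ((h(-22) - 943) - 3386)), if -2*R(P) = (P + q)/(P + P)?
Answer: -1570095787/4 ≈ -3.9252e+8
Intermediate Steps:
q = 0
R(P) = -1/4 (R(P) = -(P + 0)/(2*(P + P)) = -P/(2*(2*P)) = -P*1/(2*P)/2 = -1/2*1/2 = -1/4)
-11308 - (R(150) - 15240)*(-21458 + ((h(-22) - 943) - 3386)) = -11308 - (-1/4 - 15240)*(-21458 + ((32 - 943) - 3386)) = -11308 - (-60961)*(-21458 + (-911 - 3386))/4 = -11308 - (-60961)*(-21458 - 4297)/4 = -11308 - (-60961)*(-25755)/4 = -11308 - 1*1570050555/4 = -11308 - 1570050555/4 = -1570095787/4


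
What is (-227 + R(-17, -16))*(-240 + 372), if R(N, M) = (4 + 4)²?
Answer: -21516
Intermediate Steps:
R(N, M) = 64 (R(N, M) = 8² = 64)
(-227 + R(-17, -16))*(-240 + 372) = (-227 + 64)*(-240 + 372) = -163*132 = -21516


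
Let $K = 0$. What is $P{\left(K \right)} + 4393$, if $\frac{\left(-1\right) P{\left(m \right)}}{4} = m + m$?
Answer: $4393$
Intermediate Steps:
$P{\left(m \right)} = - 8 m$ ($P{\left(m \right)} = - 4 \left(m + m\right) = - 4 \cdot 2 m = - 8 m$)
$P{\left(K \right)} + 4393 = \left(-8\right) 0 + 4393 = 0 + 4393 = 4393$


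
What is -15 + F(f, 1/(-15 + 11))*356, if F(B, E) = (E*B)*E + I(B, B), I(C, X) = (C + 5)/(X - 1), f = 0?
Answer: -1795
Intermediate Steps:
I(C, X) = (5 + C)/(-1 + X)
F(B, E) = B*E**2 + (5 + B)/(-1 + B) (F(B, E) = (E*B)*E + (5 + B)/(-1 + B) = (B*E)*E + (5 + B)/(-1 + B) = B*E**2 + (5 + B)/(-1 + B))
-15 + F(f, 1/(-15 + 11))*356 = -15 + ((5 + 0 + 0*(1/(-15 + 11))**2*(-1 + 0))/(-1 + 0))*356 = -15 + ((5 + 0 + 0*(1/(-4))**2*(-1))/(-1))*356 = -15 - (5 + 0 + 0*(-1/4)**2*(-1))*356 = -15 - (5 + 0 + 0*(1/16)*(-1))*356 = -15 - (5 + 0 + 0)*356 = -15 - 1*5*356 = -15 - 5*356 = -15 - 1780 = -1795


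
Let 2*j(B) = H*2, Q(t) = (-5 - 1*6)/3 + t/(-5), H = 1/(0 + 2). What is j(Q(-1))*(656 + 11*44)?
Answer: 570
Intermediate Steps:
H = ½ (H = 1/2 = ½ ≈ 0.50000)
Q(t) = -11/3 - t/5 (Q(t) = (-5 - 6)*(⅓) + t*(-⅕) = -11*⅓ - t/5 = -11/3 - t/5)
j(B) = ½ (j(B) = ((½)*2)/2 = (½)*1 = ½)
j(Q(-1))*(656 + 11*44) = (656 + 11*44)/2 = (656 + 484)/2 = (½)*1140 = 570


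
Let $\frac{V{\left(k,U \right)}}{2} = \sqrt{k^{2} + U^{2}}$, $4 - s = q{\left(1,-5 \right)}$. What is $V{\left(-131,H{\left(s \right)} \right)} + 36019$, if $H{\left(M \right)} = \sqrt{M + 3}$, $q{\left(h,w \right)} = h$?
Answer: $36019 + 2 \sqrt{17167} \approx 36281.0$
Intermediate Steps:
$s = 3$ ($s = 4 - 1 = 3$)
$H{\left(M \right)} = \sqrt{3 + M}$
$V{\left(k,U \right)} = 2 \sqrt{U^{2} + k^{2}}$ ($V{\left(k,U \right)} = 2 \sqrt{k^{2} + U^{2}} = 2 \sqrt{U^{2} + k^{2}}$)
$V{\left(-131,H{\left(s \right)} \right)} + 36019 = 2 \sqrt{\left(\sqrt{3 + 3}\right)^{2} + \left(-131\right)^{2}} + 36019 = 2 \sqrt{\left(\sqrt{6}\right)^{2} + 17161} + 36019 = 2 \sqrt{6 + 17161} + 36019 = 2 \sqrt{17167} + 36019 = 36019 + 2 \sqrt{17167}$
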